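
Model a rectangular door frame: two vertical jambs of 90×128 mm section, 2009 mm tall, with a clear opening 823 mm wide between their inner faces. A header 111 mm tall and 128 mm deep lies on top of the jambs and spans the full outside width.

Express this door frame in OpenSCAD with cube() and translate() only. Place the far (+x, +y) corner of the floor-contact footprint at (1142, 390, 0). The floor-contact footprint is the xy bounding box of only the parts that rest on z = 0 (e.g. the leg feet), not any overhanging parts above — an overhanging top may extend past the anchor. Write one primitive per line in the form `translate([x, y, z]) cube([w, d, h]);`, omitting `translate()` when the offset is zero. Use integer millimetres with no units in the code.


translate([139, 262, 0]) cube([90, 128, 2009]);
translate([1052, 262, 0]) cube([90, 128, 2009]);
translate([139, 262, 2009]) cube([1003, 128, 111]);


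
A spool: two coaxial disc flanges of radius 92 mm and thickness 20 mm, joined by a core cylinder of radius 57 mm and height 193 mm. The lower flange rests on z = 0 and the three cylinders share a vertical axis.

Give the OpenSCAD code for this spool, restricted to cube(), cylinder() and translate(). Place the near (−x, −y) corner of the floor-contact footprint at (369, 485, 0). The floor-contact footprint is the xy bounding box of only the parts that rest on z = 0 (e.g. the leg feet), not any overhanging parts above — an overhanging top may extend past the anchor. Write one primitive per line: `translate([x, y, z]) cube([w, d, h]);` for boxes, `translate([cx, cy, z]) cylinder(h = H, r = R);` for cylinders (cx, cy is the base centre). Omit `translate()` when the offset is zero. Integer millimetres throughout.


translate([461, 577, 0]) cylinder(h = 20, r = 92);
translate([461, 577, 20]) cylinder(h = 193, r = 57);
translate([461, 577, 213]) cylinder(h = 20, r = 92);


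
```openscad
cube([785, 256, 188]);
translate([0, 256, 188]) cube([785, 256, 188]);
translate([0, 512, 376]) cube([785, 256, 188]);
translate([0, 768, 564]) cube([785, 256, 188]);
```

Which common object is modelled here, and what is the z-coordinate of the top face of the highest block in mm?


A staircase. The total rise is 752 mm.

4 identical blocks, each offset up and back from the previous — a staircase. Each step is 188 mm tall and there are 4 of them, so the total rise is 4 × 188 = 752 mm.


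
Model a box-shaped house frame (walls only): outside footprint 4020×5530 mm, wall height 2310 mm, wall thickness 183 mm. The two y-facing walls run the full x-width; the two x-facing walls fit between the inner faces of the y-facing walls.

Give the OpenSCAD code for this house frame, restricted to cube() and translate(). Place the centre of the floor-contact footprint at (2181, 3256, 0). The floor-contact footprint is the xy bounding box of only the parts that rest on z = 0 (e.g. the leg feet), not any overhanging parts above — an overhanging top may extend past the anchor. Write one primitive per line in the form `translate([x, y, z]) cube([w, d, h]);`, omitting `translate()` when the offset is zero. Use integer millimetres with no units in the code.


translate([171, 491, 0]) cube([4020, 183, 2310]);
translate([171, 5838, 0]) cube([4020, 183, 2310]);
translate([171, 674, 0]) cube([183, 5164, 2310]);
translate([4008, 674, 0]) cube([183, 5164, 2310]);


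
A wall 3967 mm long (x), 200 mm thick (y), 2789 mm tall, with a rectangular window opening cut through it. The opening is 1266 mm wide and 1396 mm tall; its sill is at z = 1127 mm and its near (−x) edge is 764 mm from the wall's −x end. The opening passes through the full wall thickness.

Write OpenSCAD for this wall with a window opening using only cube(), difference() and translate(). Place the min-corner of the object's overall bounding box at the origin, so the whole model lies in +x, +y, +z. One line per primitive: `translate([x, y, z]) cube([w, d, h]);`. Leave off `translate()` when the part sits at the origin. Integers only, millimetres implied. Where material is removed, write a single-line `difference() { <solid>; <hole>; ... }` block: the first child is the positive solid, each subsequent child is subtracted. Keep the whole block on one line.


difference() { cube([3967, 200, 2789]); translate([764, 0, 1127]) cube([1266, 200, 1396]); }


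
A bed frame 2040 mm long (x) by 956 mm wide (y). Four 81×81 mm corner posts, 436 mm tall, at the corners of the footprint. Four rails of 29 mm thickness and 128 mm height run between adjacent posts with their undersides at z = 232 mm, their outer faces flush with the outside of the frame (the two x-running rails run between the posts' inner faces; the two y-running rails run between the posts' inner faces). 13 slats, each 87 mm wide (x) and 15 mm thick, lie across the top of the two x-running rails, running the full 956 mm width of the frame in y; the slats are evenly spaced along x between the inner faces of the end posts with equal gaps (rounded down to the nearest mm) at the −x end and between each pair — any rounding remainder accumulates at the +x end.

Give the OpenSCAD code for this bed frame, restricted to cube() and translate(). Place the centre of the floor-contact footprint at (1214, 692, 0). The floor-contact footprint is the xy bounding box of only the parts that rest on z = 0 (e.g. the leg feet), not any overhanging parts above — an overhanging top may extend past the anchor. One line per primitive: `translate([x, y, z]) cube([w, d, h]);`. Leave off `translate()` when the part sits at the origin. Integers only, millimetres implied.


// slat z = rail_z + rail_h = 232 + 128 = 360
// slat gap = ⌊(1878 − 13·87) / 14⌋ = 53
translate([194, 214, 0]) cube([81, 81, 436]);
translate([194, 1089, 0]) cube([81, 81, 436]);
translate([2153, 214, 0]) cube([81, 81, 436]);
translate([2153, 1089, 0]) cube([81, 81, 436]);
translate([275, 214, 232]) cube([1878, 29, 128]);
translate([275, 1141, 232]) cube([1878, 29, 128]);
translate([194, 295, 232]) cube([29, 794, 128]);
translate([2205, 295, 232]) cube([29, 794, 128]);
translate([328, 214, 360]) cube([87, 956, 15]);
translate([468, 214, 360]) cube([87, 956, 15]);
translate([608, 214, 360]) cube([87, 956, 15]);
translate([748, 214, 360]) cube([87, 956, 15]);
translate([888, 214, 360]) cube([87, 956, 15]);
translate([1028, 214, 360]) cube([87, 956, 15]);
translate([1168, 214, 360]) cube([87, 956, 15]);
translate([1308, 214, 360]) cube([87, 956, 15]);
translate([1448, 214, 360]) cube([87, 956, 15]);
translate([1588, 214, 360]) cube([87, 956, 15]);
translate([1728, 214, 360]) cube([87, 956, 15]);
translate([1868, 214, 360]) cube([87, 956, 15]);
translate([2008, 214, 360]) cube([87, 956, 15]);


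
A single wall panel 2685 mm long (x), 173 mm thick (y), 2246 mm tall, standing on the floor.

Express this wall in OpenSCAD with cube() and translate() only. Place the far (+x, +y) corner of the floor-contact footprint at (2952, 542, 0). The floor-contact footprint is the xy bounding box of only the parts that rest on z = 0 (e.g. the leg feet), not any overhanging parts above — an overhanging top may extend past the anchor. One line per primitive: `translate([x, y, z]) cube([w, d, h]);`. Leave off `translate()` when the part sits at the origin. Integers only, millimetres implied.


translate([267, 369, 0]) cube([2685, 173, 2246]);


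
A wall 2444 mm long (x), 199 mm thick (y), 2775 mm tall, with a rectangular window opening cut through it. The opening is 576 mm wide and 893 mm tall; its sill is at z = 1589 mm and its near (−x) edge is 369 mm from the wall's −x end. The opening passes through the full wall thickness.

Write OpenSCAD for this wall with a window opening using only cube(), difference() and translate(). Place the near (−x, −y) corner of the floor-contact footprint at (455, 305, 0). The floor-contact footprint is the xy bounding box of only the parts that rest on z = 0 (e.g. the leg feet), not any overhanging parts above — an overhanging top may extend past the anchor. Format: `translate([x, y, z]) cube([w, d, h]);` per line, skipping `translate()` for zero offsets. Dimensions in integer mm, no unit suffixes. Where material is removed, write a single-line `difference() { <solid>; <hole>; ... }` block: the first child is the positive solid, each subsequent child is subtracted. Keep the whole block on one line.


difference() { translate([455, 305, 0]) cube([2444, 199, 2775]); translate([824, 305, 1589]) cube([576, 199, 893]); }


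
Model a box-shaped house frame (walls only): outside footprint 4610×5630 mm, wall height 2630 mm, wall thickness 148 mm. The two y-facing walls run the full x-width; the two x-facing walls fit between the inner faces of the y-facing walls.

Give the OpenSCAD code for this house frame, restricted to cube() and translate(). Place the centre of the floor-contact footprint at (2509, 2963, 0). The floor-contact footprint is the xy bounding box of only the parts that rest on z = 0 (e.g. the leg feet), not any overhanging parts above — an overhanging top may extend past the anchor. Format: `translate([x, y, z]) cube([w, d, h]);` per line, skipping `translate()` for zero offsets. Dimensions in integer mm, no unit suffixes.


translate([204, 148, 0]) cube([4610, 148, 2630]);
translate([204, 5630, 0]) cube([4610, 148, 2630]);
translate([204, 296, 0]) cube([148, 5334, 2630]);
translate([4666, 296, 0]) cube([148, 5334, 2630]);


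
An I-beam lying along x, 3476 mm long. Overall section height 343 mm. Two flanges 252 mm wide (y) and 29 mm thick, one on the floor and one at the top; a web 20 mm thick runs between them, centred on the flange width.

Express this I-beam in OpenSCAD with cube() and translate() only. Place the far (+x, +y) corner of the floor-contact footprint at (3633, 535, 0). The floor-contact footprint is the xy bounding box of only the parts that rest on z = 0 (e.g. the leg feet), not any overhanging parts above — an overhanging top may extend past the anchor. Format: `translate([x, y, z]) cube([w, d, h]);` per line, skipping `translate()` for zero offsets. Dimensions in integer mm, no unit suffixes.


translate([157, 283, 0]) cube([3476, 252, 29]);
translate([157, 399, 29]) cube([3476, 20, 285]);
translate([157, 283, 314]) cube([3476, 252, 29]);


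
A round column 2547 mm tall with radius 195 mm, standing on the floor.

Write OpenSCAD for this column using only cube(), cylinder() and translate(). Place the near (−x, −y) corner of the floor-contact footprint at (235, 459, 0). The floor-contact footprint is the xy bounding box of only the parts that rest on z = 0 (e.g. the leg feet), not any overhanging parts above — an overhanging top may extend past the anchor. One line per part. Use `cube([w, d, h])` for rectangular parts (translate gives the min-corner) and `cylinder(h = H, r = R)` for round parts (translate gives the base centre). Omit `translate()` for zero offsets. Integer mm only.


translate([430, 654, 0]) cylinder(h = 2547, r = 195);


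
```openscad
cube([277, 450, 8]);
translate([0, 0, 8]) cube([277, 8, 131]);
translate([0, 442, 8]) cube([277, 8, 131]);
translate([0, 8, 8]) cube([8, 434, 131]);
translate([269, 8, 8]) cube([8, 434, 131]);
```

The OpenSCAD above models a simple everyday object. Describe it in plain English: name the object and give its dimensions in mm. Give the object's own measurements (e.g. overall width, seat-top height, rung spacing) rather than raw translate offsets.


An open-topped rectangular box: outside dimensions 277×450×139 mm, with a uniform wall and base thickness of 8 mm. The base is a full 277×450 slab on the floor; four walls sit on top of the base. The front and back walls (the −y and +y sides) span the full width; the two side walls fit between them.


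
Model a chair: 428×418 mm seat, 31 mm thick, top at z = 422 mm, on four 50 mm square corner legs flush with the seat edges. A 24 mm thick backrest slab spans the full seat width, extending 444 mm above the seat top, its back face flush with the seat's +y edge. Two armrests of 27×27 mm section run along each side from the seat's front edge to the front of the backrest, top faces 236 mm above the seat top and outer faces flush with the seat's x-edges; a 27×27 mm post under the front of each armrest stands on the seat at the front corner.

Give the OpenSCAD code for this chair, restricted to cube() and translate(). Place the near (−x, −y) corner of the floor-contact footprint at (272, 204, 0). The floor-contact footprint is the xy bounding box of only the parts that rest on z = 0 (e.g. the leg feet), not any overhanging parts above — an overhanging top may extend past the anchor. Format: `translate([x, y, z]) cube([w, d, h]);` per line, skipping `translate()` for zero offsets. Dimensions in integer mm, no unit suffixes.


translate([272, 204, 391]) cube([428, 418, 31]);
translate([272, 204, 0]) cube([50, 50, 391]);
translate([650, 204, 0]) cube([50, 50, 391]);
translate([272, 572, 0]) cube([50, 50, 391]);
translate([650, 572, 0]) cube([50, 50, 391]);
translate([272, 598, 422]) cube([428, 24, 444]);
translate([272, 204, 631]) cube([27, 394, 27]);
translate([673, 204, 631]) cube([27, 394, 27]);
translate([272, 204, 422]) cube([27, 27, 209]);
translate([673, 204, 422]) cube([27, 27, 209]);


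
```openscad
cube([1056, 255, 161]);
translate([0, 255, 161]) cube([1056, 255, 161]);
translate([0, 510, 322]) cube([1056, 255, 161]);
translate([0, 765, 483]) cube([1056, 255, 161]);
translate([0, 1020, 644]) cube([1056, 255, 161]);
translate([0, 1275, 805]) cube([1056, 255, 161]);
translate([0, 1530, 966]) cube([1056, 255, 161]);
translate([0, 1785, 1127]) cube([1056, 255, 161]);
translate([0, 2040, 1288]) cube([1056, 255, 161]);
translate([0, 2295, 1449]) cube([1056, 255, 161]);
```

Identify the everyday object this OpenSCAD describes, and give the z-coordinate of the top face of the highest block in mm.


A staircase. The total rise is 1610 mm.

10 identical blocks, each offset up and back from the previous — a staircase. Each step is 161 mm tall and there are 10 of them, so the total rise is 10 × 161 = 1610 mm.


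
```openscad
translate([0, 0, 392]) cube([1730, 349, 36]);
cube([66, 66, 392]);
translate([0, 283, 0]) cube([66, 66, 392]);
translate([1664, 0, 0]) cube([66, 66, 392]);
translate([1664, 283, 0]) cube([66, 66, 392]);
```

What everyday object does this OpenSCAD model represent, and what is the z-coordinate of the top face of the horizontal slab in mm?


A bench. The seat-top height is 428 mm.

A long slab on four corner posts — a bench. The slab sits at z = 392 with thickness 36, so the top is 392 + 36 = 428 mm.


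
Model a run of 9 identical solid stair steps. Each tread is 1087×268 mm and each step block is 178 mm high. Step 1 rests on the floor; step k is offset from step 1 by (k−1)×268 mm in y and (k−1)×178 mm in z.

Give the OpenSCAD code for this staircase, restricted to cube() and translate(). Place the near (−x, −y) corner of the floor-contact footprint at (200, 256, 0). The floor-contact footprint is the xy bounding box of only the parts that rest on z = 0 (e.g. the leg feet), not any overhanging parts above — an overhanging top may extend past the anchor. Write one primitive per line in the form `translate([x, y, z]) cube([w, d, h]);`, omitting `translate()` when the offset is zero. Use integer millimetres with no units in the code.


translate([200, 256, 0]) cube([1087, 268, 178]);
translate([200, 524, 178]) cube([1087, 268, 178]);
translate([200, 792, 356]) cube([1087, 268, 178]);
translate([200, 1060, 534]) cube([1087, 268, 178]);
translate([200, 1328, 712]) cube([1087, 268, 178]);
translate([200, 1596, 890]) cube([1087, 268, 178]);
translate([200, 1864, 1068]) cube([1087, 268, 178]);
translate([200, 2132, 1246]) cube([1087, 268, 178]);
translate([200, 2400, 1424]) cube([1087, 268, 178]);


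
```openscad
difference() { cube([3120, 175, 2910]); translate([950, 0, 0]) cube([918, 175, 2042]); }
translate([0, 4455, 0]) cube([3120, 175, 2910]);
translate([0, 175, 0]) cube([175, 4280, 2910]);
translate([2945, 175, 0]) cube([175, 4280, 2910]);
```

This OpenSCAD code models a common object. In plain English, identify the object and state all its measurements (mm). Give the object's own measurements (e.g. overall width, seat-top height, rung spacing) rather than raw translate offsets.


A single room: four walls, each 2910 mm tall and 175 mm thick, enclosing an outside footprint 3120×4630 mm (x × y), no floor or roof. The front and back walls (−y and +y sides) run the full x-width; the side walls fit between their inner faces. A door opening 918 mm wide and 2042 mm tall is cut through the front wall from the floor up, its −x edge 950 mm from the wall's −x end.


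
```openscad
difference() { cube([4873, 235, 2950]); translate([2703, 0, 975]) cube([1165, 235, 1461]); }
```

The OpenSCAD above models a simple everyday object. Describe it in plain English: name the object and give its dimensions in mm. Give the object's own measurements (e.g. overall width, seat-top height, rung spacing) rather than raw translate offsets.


A wall 4873 mm long (x), 235 mm thick (y), 2950 mm tall, with a rectangular window opening cut through it. The opening is 1165 mm wide and 1461 mm tall; its sill is at z = 975 mm and its near (−x) edge is 2703 mm from the wall's −x end. The opening passes through the full wall thickness.


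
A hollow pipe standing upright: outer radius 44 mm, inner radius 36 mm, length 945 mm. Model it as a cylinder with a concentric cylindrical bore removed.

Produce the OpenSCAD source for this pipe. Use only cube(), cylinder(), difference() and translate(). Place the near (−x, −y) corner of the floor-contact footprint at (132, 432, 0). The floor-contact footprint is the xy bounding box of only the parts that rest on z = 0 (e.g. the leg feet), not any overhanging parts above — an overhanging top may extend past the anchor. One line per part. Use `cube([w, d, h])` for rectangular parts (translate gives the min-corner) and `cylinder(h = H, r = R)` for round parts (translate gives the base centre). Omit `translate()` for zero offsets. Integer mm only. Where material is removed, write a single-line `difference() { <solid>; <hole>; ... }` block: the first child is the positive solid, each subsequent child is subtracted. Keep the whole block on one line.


difference() { translate([176, 476, 0]) cylinder(h = 945, r = 44); translate([176, 476, 0]) cylinder(h = 945, r = 36); }


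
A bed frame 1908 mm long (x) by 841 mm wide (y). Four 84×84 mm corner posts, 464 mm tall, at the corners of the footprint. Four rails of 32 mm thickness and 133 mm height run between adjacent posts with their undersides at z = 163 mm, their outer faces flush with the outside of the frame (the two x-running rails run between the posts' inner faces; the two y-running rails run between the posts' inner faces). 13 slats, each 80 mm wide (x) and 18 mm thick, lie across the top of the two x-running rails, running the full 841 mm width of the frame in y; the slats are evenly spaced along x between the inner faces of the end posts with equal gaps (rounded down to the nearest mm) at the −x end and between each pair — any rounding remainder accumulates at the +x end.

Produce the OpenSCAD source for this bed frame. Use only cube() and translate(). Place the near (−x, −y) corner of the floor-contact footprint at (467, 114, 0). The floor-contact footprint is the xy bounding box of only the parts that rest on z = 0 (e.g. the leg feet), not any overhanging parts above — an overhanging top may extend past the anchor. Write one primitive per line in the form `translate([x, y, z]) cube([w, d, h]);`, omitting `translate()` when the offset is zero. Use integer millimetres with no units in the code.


translate([467, 114, 0]) cube([84, 84, 464]);
translate([467, 871, 0]) cube([84, 84, 464]);
translate([2291, 114, 0]) cube([84, 84, 464]);
translate([2291, 871, 0]) cube([84, 84, 464]);
translate([551, 114, 163]) cube([1740, 32, 133]);
translate([551, 923, 163]) cube([1740, 32, 133]);
translate([467, 198, 163]) cube([32, 673, 133]);
translate([2343, 198, 163]) cube([32, 673, 133]);
translate([601, 114, 296]) cube([80, 841, 18]);
translate([731, 114, 296]) cube([80, 841, 18]);
translate([861, 114, 296]) cube([80, 841, 18]);
translate([991, 114, 296]) cube([80, 841, 18]);
translate([1121, 114, 296]) cube([80, 841, 18]);
translate([1251, 114, 296]) cube([80, 841, 18]);
translate([1381, 114, 296]) cube([80, 841, 18]);
translate([1511, 114, 296]) cube([80, 841, 18]);
translate([1641, 114, 296]) cube([80, 841, 18]);
translate([1771, 114, 296]) cube([80, 841, 18]);
translate([1901, 114, 296]) cube([80, 841, 18]);
translate([2031, 114, 296]) cube([80, 841, 18]);
translate([2161, 114, 296]) cube([80, 841, 18]);


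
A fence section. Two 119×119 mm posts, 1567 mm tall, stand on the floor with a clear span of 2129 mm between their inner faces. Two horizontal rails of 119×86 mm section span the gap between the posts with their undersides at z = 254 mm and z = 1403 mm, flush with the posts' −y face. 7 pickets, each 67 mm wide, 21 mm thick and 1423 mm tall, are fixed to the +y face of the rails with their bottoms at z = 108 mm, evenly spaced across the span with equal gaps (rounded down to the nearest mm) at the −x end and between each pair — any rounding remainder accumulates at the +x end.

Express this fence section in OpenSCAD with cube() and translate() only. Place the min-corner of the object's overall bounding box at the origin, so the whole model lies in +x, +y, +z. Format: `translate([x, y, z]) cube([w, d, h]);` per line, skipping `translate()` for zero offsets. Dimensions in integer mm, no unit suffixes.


cube([119, 119, 1567]);
translate([2248, 0, 0]) cube([119, 119, 1567]);
translate([119, 0, 254]) cube([2129, 119, 86]);
translate([119, 0, 1403]) cube([2129, 119, 86]);
translate([326, 119, 108]) cube([67, 21, 1423]);
translate([600, 119, 108]) cube([67, 21, 1423]);
translate([874, 119, 108]) cube([67, 21, 1423]);
translate([1148, 119, 108]) cube([67, 21, 1423]);
translate([1422, 119, 108]) cube([67, 21, 1423]);
translate([1696, 119, 108]) cube([67, 21, 1423]);
translate([1970, 119, 108]) cube([67, 21, 1423]);


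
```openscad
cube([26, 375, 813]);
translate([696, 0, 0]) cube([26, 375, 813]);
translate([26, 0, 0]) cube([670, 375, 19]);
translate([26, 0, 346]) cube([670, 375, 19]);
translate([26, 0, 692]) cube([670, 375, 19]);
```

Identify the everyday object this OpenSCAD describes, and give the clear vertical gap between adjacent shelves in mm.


A bookshelf. The clear shelf gap is 327 mm.

Two tall side panels with 3 horizontal boards between them — a bookshelf. The first two shelf undersides are at z = 0 and z = 346; with shelf thickness 19, the clear gap is 346 − 0 − 19 = 327 mm.


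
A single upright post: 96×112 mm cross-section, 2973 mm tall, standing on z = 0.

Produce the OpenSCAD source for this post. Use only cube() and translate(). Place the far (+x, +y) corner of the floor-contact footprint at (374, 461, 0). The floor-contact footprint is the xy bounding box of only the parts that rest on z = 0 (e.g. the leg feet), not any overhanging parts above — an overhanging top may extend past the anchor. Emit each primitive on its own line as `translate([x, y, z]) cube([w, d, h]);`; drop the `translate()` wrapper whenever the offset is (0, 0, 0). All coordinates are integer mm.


translate([278, 349, 0]) cube([96, 112, 2973]);


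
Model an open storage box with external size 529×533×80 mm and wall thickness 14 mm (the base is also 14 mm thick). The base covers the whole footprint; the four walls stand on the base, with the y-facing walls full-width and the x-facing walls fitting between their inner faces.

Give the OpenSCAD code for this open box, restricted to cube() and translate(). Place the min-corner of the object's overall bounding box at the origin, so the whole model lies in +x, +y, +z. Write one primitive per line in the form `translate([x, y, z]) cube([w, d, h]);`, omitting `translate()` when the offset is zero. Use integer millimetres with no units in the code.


cube([529, 533, 14]);
translate([0, 0, 14]) cube([529, 14, 66]);
translate([0, 519, 14]) cube([529, 14, 66]);
translate([0, 14, 14]) cube([14, 505, 66]);
translate([515, 14, 14]) cube([14, 505, 66]);


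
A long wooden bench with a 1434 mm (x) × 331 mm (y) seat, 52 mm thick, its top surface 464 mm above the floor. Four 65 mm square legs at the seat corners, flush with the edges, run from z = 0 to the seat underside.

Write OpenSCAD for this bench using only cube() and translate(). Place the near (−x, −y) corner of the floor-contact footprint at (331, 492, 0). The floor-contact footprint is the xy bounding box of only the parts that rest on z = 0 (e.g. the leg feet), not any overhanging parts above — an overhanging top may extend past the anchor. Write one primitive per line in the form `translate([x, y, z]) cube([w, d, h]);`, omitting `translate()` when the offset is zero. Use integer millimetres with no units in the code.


translate([331, 492, 412]) cube([1434, 331, 52]);
translate([331, 492, 0]) cube([65, 65, 412]);
translate([331, 758, 0]) cube([65, 65, 412]);
translate([1700, 492, 0]) cube([65, 65, 412]);
translate([1700, 758, 0]) cube([65, 65, 412]);


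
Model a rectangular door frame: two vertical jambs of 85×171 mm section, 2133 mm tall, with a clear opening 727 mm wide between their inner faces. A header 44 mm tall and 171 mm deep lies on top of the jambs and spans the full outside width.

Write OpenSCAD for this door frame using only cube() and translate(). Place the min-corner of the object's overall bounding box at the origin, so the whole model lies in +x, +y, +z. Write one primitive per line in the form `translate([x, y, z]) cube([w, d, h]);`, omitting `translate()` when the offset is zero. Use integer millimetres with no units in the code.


cube([85, 171, 2133]);
translate([812, 0, 0]) cube([85, 171, 2133]);
translate([0, 0, 2133]) cube([897, 171, 44]);


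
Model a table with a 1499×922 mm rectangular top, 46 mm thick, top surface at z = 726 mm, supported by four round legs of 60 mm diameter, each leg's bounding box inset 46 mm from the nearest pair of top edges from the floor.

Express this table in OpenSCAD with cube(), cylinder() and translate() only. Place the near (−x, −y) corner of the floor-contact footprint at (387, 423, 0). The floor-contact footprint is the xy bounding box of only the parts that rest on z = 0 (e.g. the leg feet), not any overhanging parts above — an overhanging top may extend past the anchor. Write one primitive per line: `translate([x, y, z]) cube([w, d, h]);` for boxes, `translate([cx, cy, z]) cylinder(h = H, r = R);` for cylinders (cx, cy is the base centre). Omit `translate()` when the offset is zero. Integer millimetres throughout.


// leg_h = 726 - 46 = 680
translate([341, 377, 680]) cube([1499, 922, 46]);
translate([417, 453, 0]) cylinder(h = 680, r = 30);
translate([1764, 453, 0]) cylinder(h = 680, r = 30);
translate([417, 1223, 0]) cylinder(h = 680, r = 30);
translate([1764, 1223, 0]) cylinder(h = 680, r = 30);


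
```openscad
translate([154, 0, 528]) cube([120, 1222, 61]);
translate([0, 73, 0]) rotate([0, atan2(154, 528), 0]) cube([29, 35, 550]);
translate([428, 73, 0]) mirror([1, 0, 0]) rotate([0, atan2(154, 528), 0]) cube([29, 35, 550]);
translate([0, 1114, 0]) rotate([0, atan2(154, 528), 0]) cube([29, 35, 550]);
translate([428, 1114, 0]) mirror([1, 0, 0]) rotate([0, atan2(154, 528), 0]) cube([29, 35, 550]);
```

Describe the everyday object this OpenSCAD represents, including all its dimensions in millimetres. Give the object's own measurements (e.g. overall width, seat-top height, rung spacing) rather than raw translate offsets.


A sawhorse. A 120×1222×61 mm beam (x, y, z) sits on two A-frame leg pairs. Each pair is two raked legs of 29×35 mm section (35 mm along y) splaying symmetrically in x. Each leg rises 528 mm vertically over 154 mm of horizontal reach and is 550 mm long along its own axis. Every leg's outer bottom edge rests on the floor and its outer top edge meets a bottom edge of the beam — the left legs (tilting toward +x) meet the beam's −x bottom edge, the right legs (their mirror images, tilting toward −x) meet its +x bottom edge — so the leg tops tuck under the beam, the beam's underside is 528 mm above the floor, and the feet are 428 mm apart outside-to-outside with the beam centred between them. The two leg pairs are set in 73 mm from either end of the beam.


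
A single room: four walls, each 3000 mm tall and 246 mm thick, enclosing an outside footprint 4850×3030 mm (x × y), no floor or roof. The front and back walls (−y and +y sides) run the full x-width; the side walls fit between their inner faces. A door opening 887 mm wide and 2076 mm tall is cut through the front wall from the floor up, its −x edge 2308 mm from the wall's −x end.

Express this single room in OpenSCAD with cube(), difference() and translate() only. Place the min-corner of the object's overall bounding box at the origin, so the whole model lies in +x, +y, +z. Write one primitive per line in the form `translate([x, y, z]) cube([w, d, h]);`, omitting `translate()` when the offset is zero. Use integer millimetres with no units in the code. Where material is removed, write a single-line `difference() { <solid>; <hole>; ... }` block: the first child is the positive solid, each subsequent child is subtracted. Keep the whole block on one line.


difference() { cube([4850, 246, 3000]); translate([2308, 0, 0]) cube([887, 246, 2076]); }
translate([0, 2784, 0]) cube([4850, 246, 3000]);
translate([0, 246, 0]) cube([246, 2538, 3000]);
translate([4604, 246, 0]) cube([246, 2538, 3000]);


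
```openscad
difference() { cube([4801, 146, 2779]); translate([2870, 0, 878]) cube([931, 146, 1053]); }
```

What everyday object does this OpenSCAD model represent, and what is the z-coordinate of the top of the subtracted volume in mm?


A wall with a window opening. The window head height is 1931 mm.

A wall with a rectangular opening subtracted — a window. Sill at z = 878, opening 1053 mm tall, so the head is at 878 + 1053 = 1931 mm.


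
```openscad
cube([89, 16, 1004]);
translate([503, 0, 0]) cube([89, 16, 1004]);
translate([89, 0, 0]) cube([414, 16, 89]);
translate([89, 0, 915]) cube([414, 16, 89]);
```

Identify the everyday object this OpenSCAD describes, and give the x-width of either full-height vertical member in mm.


A picture frame. The border width is 89 mm.

Four thin pieces enclosing a rectangular opening — a picture frame. The two full-height stiles are 1004 mm tall; the top rail sits at z = 915 and is 89 mm tall, so the border above the opening is 1004 − 915 = 89 mm, matching the stile x-width.


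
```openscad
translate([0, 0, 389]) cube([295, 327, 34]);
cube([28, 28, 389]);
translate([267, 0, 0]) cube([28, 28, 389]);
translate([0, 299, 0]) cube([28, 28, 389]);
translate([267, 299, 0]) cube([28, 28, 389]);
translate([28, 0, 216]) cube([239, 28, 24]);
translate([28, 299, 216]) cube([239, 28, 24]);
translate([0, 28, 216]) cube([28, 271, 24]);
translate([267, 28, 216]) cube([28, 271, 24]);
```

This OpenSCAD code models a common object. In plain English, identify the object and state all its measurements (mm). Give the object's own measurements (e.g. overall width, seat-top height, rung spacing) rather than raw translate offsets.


A simple wooden stool: a rectangular seat 295 mm (x) by 327 mm (y), 34 mm thick, top face at z = 423 mm, on four square legs, each 28×28 mm in cross-section. The legs rest on z = 0, each flush with a corner of the seat. Four stretchers, 28 mm wide and 24 mm tall, connect adjacent legs with their undersides at z = 216 mm, each running between the inner faces of the legs it joins and aligned with the legs' outer faces on the other axis.


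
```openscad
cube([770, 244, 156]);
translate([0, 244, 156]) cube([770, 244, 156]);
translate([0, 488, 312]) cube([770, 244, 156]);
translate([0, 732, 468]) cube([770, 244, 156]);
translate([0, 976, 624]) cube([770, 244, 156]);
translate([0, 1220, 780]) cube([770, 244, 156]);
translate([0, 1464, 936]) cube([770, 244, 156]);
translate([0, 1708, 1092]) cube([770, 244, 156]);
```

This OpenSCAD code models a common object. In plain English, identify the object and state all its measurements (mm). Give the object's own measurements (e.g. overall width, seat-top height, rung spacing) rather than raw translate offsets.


A straight staircase of 8 solid steps. Each step is 770 mm wide (x), 244 mm deep (y, the going) and 156 mm tall (the rise). The first step rests on the floor; each subsequent step sits one going further in +y and one rise higher in +z, directly behind and above the previous step with no overlap.


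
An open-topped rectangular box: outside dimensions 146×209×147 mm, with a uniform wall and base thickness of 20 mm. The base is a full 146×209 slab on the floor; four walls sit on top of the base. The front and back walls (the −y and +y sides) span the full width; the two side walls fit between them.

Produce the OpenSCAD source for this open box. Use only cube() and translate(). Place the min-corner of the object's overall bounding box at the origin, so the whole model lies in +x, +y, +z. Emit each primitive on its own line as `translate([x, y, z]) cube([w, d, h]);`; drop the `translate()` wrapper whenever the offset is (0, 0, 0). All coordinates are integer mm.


cube([146, 209, 20]);
translate([0, 0, 20]) cube([146, 20, 127]);
translate([0, 189, 20]) cube([146, 20, 127]);
translate([0, 20, 20]) cube([20, 169, 127]);
translate([126, 20, 20]) cube([20, 169, 127]);


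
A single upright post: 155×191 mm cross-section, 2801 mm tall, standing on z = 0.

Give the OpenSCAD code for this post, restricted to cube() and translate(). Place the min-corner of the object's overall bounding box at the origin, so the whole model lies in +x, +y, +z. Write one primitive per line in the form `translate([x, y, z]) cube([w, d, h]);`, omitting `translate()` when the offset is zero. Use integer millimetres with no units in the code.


cube([155, 191, 2801]);


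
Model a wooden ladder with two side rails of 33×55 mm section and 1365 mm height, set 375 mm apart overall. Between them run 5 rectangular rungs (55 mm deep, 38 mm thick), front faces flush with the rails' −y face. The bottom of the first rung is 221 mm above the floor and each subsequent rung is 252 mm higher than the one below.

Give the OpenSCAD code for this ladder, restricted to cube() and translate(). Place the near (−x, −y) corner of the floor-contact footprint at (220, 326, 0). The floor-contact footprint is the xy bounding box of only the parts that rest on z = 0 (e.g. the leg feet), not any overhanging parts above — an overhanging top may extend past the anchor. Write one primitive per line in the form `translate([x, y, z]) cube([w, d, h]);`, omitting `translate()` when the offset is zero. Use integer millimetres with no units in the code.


translate([220, 326, 0]) cube([33, 55, 1365]);
translate([562, 326, 0]) cube([33, 55, 1365]);
translate([253, 326, 221]) cube([309, 55, 38]);
translate([253, 326, 473]) cube([309, 55, 38]);
translate([253, 326, 725]) cube([309, 55, 38]);
translate([253, 326, 977]) cube([309, 55, 38]);
translate([253, 326, 1229]) cube([309, 55, 38]);


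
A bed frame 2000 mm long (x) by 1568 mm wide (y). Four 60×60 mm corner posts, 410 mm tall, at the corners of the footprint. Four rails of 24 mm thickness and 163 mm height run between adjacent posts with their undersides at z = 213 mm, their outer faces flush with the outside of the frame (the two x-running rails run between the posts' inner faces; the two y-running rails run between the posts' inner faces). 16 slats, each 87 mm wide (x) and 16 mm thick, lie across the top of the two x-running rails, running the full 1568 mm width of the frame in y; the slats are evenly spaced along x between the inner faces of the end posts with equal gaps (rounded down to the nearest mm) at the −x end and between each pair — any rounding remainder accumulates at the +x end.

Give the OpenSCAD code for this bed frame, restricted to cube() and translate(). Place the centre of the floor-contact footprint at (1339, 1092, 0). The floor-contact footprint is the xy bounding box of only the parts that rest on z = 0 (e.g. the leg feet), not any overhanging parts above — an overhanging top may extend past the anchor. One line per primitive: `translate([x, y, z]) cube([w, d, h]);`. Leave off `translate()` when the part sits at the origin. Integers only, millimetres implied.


translate([339, 308, 0]) cube([60, 60, 410]);
translate([339, 1816, 0]) cube([60, 60, 410]);
translate([2279, 308, 0]) cube([60, 60, 410]);
translate([2279, 1816, 0]) cube([60, 60, 410]);
translate([399, 308, 213]) cube([1880, 24, 163]);
translate([399, 1852, 213]) cube([1880, 24, 163]);
translate([339, 368, 213]) cube([24, 1448, 163]);
translate([2315, 368, 213]) cube([24, 1448, 163]);
translate([427, 308, 376]) cube([87, 1568, 16]);
translate([542, 308, 376]) cube([87, 1568, 16]);
translate([657, 308, 376]) cube([87, 1568, 16]);
translate([772, 308, 376]) cube([87, 1568, 16]);
translate([887, 308, 376]) cube([87, 1568, 16]);
translate([1002, 308, 376]) cube([87, 1568, 16]);
translate([1117, 308, 376]) cube([87, 1568, 16]);
translate([1232, 308, 376]) cube([87, 1568, 16]);
translate([1347, 308, 376]) cube([87, 1568, 16]);
translate([1462, 308, 376]) cube([87, 1568, 16]);
translate([1577, 308, 376]) cube([87, 1568, 16]);
translate([1692, 308, 376]) cube([87, 1568, 16]);
translate([1807, 308, 376]) cube([87, 1568, 16]);
translate([1922, 308, 376]) cube([87, 1568, 16]);
translate([2037, 308, 376]) cube([87, 1568, 16]);
translate([2152, 308, 376]) cube([87, 1568, 16]);


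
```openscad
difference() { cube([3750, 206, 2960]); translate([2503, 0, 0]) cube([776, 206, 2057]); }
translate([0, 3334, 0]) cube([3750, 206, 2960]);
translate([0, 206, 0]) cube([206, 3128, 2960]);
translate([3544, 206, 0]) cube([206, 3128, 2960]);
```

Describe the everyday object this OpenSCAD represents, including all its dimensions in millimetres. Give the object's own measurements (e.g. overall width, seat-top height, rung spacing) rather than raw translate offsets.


A single room: four walls, each 2960 mm tall and 206 mm thick, enclosing an outside footprint 3750×3540 mm (x × y), no floor or roof. The front and back walls (−y and +y sides) run the full x-width; the side walls fit between their inner faces. A door opening 776 mm wide and 2057 mm tall is cut through the front wall from the floor up, its −x edge 2503 mm from the wall's −x end.


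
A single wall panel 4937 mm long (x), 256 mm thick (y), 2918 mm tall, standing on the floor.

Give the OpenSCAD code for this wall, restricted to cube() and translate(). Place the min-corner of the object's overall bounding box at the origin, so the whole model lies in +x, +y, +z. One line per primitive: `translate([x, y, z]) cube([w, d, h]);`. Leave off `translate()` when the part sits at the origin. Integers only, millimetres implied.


cube([4937, 256, 2918]);


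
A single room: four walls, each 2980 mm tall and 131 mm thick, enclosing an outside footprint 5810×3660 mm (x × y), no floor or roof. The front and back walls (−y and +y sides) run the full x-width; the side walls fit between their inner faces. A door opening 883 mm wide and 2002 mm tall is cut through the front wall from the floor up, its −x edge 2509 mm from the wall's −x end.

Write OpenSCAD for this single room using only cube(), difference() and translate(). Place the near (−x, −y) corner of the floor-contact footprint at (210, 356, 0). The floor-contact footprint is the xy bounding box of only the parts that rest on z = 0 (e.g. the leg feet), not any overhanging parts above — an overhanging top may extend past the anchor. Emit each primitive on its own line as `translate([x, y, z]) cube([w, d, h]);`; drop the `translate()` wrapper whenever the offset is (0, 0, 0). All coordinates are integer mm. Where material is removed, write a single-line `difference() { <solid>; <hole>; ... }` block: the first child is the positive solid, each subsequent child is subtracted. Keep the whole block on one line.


difference() { translate([210, 356, 0]) cube([5810, 131, 2980]); translate([2719, 356, 0]) cube([883, 131, 2002]); }
translate([210, 3885, 0]) cube([5810, 131, 2980]);
translate([210, 487, 0]) cube([131, 3398, 2980]);
translate([5889, 487, 0]) cube([131, 3398, 2980]);
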